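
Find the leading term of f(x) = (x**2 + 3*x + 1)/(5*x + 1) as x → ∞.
x/5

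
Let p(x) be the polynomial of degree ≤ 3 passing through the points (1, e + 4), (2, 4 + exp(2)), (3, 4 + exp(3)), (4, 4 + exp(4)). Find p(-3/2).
-105*exp(4)/16 - 495*exp(2)/16 + 4 + 231*e/16 + 385*exp(3)/16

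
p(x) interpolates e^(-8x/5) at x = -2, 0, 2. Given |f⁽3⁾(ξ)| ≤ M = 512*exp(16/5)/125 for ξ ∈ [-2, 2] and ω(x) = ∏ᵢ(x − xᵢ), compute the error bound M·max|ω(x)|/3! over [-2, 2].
4096*sqrt(3)*exp(16/5)/3375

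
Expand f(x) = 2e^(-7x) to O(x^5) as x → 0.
2 - 14*x + 49*x**2 - 343*x**3/3 + 2401*x**4/12 + O(x**5)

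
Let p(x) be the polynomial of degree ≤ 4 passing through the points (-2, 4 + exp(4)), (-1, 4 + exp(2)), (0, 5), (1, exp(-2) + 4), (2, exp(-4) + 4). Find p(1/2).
(-5 + 60*exp(2) + (-20*exp(2) + 3*exp(4) + 602)*exp(4))*exp(-4)/128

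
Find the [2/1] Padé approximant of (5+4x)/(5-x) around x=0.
(4*x/5 + 1)/(1 - x/5)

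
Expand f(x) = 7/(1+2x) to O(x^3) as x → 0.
7 - 14*x + 28*x**2 + O(x**3)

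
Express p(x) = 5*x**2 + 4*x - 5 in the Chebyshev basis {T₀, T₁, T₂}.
(-5/2)T₀ + (4)T₁ + (5/2)T₂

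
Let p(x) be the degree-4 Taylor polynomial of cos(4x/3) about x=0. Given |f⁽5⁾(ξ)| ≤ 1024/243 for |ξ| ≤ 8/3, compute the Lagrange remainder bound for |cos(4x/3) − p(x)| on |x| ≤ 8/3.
4194304/885735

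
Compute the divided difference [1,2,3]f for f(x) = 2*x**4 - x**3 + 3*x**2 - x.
47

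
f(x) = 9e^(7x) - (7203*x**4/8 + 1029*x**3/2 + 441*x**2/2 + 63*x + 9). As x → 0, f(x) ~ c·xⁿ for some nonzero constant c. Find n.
5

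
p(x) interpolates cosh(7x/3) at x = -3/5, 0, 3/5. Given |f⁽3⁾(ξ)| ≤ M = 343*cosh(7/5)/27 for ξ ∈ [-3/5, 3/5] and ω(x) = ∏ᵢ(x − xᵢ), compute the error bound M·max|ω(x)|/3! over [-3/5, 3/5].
343*sqrt(3)*cosh(7/5)/3375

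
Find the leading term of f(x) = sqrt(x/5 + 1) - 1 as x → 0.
x/10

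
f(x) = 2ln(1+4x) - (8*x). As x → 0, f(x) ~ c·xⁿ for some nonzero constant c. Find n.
2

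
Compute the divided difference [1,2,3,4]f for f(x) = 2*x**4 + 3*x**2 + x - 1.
20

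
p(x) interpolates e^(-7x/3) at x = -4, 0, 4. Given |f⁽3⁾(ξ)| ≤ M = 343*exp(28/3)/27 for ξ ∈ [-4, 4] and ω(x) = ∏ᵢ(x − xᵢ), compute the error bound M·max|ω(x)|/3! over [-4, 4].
21952*sqrt(3)*exp(28/3)/729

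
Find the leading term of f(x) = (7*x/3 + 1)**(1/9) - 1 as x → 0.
7*x/27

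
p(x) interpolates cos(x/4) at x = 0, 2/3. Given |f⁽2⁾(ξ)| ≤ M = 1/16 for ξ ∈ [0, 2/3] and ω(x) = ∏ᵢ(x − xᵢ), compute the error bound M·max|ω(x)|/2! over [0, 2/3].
1/288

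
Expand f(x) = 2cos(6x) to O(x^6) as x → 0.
2 - 36*x**2 + 108*x**4 + O(x**6)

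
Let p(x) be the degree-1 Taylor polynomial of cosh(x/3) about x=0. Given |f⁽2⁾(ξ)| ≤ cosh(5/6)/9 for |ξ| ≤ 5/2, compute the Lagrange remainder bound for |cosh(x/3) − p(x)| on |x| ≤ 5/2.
25*cosh(5/6)/72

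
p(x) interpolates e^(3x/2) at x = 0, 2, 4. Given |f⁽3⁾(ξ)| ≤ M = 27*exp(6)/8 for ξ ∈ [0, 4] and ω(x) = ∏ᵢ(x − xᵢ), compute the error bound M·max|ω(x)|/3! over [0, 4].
sqrt(3)*exp(6)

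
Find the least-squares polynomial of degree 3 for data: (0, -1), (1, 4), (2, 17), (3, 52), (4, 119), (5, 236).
-23/21 + (370/63)x + (-59/21)x² + (20/9)x³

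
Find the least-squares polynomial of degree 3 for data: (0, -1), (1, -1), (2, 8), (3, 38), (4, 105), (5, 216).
-55/63 + (-28/27)x + (-361/252)x² + (223/108)x³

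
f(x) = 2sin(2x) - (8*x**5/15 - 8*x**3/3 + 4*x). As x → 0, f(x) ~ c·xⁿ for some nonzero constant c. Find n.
7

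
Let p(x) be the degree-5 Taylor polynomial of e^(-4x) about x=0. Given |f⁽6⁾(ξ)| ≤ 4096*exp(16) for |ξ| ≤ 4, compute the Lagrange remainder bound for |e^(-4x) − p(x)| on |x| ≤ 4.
1048576*exp(16)/45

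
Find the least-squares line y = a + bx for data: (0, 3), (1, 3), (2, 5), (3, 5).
a = 14/5, b = 4/5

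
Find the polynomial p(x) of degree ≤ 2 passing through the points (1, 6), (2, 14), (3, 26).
2*x**2 + 2*x + 2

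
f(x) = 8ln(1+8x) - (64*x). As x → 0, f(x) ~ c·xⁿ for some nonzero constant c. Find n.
2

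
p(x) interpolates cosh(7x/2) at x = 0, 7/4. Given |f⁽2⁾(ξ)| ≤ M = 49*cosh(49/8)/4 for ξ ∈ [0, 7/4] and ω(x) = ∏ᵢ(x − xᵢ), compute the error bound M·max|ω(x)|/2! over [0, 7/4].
2401*cosh(49/8)/512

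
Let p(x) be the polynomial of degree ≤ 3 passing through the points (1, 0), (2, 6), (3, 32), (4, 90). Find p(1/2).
3/4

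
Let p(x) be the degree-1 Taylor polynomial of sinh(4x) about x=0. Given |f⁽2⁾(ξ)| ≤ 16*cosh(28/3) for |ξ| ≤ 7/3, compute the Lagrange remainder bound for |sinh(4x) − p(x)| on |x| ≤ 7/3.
392*cosh(28/3)/9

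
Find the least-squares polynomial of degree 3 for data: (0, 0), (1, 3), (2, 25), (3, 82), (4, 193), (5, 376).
-11/126 + (251/756)x + (17/252)x² + (161/54)x³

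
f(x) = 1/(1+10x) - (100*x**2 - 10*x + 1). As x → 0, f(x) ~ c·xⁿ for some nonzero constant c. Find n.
3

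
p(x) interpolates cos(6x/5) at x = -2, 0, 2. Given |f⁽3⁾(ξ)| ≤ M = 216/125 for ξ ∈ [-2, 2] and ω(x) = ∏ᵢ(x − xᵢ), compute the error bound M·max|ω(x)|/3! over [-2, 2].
64*sqrt(3)/125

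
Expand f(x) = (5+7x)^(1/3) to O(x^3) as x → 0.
5**(1/3) + 7*5**(1/3)*x/15 - 49*5**(1/3)*x**2/225 + O(x**3)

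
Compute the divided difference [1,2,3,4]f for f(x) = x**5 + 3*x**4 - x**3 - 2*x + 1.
94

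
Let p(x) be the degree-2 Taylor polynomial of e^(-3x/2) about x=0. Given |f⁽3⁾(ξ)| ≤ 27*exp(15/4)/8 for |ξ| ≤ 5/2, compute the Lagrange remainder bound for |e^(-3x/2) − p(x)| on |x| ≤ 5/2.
1125*exp(15/4)/128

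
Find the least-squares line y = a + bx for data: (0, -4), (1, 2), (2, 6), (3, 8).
a = -3, b = 4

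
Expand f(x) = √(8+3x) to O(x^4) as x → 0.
2*sqrt(2) + 3*sqrt(2)*x/8 - 9*sqrt(2)*x**2/256 + 27*sqrt(2)*x**3/4096 + O(x**4)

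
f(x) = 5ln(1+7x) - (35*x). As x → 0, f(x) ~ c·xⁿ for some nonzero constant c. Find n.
2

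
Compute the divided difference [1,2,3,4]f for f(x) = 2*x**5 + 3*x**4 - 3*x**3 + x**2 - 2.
157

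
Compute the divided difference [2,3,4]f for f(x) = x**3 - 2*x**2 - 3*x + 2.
7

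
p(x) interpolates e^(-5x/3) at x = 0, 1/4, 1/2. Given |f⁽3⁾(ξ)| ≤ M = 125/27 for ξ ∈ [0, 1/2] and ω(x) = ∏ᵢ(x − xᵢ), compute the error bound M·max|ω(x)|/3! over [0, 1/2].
125*sqrt(3)/46656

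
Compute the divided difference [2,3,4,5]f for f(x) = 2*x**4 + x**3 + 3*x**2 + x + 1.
29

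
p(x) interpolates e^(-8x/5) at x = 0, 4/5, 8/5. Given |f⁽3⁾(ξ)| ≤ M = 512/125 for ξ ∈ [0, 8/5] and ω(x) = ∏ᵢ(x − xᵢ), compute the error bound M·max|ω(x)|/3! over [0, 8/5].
32768*sqrt(3)/421875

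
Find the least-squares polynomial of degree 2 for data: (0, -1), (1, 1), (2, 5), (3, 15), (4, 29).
-5/7 + (-41/35)x + (15/7)x²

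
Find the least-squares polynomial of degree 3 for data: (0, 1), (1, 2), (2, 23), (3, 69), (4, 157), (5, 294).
53/63 + (-628/189)x + (209/63)x² + (49/27)x³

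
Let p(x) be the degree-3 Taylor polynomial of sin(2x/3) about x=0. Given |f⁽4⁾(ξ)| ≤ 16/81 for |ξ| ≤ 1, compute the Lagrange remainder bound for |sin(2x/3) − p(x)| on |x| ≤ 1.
2/243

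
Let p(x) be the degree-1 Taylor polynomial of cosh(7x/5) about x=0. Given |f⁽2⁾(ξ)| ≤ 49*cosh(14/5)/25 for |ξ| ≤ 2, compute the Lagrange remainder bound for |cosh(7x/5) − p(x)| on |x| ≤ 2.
98*cosh(14/5)/25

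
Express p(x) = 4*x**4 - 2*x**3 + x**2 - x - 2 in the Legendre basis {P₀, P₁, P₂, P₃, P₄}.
(-13/15)P₀ + (-11/5)P₁ + (62/21)P₂ + (-4/5)P₃ + (32/35)P₄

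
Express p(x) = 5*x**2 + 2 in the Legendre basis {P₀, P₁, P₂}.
(11/3)P₀ + (10/3)P₂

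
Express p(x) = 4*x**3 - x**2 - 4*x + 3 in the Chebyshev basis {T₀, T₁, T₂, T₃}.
(5/2)T₀ - T₁ + (-1/2)T₂ + T₃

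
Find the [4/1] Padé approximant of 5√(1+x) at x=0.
(3*x**4/128 - x**3/8 + 9*x**2/8 + 6*x + 5)/(7*x/10 + 1)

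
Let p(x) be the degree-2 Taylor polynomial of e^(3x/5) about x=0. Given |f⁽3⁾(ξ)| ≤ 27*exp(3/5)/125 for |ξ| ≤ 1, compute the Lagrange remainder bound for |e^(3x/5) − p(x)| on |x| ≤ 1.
9*exp(3/5)/250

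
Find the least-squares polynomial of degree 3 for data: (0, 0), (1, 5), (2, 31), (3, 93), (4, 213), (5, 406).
-1/18 + (157/108)x + (31/36)x² + (163/54)x³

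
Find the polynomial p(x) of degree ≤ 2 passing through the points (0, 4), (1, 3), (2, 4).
x**2 - 2*x + 4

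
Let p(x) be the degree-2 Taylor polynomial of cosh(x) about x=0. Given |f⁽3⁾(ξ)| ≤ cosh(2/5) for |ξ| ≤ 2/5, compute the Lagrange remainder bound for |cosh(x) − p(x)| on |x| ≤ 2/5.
4*cosh(2/5)/375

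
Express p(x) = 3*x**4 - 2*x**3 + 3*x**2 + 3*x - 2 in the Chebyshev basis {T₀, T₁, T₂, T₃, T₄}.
(5/8)T₀ + (3/2)T₁ + (3)T₂ + (-1/2)T₃ + (3/8)T₄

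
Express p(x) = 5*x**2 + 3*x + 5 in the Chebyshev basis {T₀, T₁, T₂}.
(15/2)T₀ + (3)T₁ + (5/2)T₂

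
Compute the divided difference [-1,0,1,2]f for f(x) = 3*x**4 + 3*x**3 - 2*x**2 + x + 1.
9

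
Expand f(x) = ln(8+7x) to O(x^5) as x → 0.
log(8) + 7*x/8 - 49*x**2/128 + 343*x**3/1536 - 2401*x**4/16384 + O(x**5)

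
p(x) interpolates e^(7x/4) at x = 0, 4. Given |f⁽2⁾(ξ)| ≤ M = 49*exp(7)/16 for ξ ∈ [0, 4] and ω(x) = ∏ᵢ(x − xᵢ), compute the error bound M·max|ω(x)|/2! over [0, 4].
49*exp(7)/8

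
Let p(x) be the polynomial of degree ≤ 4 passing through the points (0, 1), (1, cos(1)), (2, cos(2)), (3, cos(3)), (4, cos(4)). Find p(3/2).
45*cos(2)/64 - 5/128 + 3*cos(4)/128 - 5*cos(3)/32 + 15*cos(1)/32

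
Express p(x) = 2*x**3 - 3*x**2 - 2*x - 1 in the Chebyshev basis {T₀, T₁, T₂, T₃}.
(-5/2)T₀ + (-1/2)T₁ + (-3/2)T₂ + (1/2)T₃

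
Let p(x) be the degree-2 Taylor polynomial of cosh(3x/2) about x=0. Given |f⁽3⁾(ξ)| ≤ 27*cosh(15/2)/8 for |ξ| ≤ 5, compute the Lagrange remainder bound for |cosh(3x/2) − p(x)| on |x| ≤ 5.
1125*cosh(15/2)/16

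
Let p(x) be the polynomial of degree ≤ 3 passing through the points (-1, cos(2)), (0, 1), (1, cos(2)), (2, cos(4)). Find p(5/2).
35*cos(4)/16 - 5*cos(2)/2 + 21/16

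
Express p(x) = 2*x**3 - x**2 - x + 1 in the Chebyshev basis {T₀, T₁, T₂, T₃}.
(1/2)T₀ + (1/2)T₁ + (-1/2)T₂ + (1/2)T₃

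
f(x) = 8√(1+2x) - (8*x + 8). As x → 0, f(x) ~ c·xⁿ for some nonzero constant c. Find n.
2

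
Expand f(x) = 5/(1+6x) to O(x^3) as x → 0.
5 - 30*x + 180*x**2 + O(x**3)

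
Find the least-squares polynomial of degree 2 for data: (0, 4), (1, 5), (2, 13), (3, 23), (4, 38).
129/35 + (1/35)x + (15/7)x²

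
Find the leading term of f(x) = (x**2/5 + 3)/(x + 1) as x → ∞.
x/5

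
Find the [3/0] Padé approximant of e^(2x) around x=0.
4*x**3/3 + 2*x**2 + 2*x + 1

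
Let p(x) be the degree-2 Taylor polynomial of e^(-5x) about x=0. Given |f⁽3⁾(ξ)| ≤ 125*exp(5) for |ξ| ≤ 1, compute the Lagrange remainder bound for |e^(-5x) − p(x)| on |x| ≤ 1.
125*exp(5)/6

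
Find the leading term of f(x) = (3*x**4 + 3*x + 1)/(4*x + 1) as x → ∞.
3*x**3/4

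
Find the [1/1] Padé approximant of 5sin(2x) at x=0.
10*x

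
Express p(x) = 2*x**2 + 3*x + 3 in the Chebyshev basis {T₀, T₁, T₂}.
(4)T₀ + (3)T₁ + T₂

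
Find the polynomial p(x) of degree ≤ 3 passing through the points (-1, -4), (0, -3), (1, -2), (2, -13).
-2*x**3 + 3*x - 3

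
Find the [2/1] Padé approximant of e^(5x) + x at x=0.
(5*x**2/2 + 13*x/3 + 1)/(1 - 5*x/3)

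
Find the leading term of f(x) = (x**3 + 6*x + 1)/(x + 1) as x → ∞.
x**2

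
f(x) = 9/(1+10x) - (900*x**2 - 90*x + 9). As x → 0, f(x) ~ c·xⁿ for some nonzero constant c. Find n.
3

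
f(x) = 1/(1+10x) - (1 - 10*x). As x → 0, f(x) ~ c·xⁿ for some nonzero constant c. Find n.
2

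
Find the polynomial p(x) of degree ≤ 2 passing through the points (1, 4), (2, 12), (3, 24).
2*x**2 + 2*x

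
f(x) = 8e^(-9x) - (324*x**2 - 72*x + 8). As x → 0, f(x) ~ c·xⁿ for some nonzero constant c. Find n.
3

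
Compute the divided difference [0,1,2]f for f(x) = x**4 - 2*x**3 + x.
1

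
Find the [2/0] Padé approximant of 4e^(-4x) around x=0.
32*x**2 - 16*x + 4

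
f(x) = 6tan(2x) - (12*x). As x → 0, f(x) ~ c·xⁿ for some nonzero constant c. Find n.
3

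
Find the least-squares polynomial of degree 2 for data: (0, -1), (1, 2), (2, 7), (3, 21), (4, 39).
-22/35 + (-87/70)x + (39/14)x²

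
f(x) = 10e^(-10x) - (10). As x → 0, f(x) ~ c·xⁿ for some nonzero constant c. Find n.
1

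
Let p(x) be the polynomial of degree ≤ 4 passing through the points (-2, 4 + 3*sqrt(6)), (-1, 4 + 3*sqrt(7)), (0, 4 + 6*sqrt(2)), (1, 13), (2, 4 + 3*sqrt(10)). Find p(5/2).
-817/32 - 135*sqrt(7)/32 + 105*sqrt(6)/128 + 945*sqrt(10)/128 + 567*sqrt(2)/32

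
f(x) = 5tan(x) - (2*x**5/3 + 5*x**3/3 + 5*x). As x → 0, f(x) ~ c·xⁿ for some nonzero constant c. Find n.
7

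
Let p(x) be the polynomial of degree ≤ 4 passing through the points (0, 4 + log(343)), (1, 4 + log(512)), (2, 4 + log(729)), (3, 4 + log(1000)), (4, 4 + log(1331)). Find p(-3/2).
4 + log(2674547297698374264627183411732207537069567390474128814152676841976093056220135929130377352411751*11**(49/128)*3**(7/32)*5**(29/32)*7**(9/128)/251084069415467230553431576928306656644094217778561380515840000000000000000000000000000000000000)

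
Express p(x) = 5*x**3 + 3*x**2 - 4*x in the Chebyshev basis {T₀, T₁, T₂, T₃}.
(3/2)T₀ + (-1/4)T₁ + (3/2)T₂ + (5/4)T₃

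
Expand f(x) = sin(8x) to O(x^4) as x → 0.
8*x - 256*x**3/3 + O(x**4)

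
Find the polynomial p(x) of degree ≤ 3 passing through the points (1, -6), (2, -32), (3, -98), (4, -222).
-3*x**3 - 2*x**2 + x - 2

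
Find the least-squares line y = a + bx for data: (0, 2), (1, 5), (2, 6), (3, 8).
a = 12/5, b = 19/10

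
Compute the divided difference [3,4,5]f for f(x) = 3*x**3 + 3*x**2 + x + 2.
39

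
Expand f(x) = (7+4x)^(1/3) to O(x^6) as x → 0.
7**(1/3) + 4*7**(1/3)*x/21 - 16*7**(1/3)*x**2/441 + 320*7**(1/3)*x**3/27783 - 2560*7**(1/3)*x**4/583443 + 22528*7**(1/3)*x**5/12252303 + O(x**6)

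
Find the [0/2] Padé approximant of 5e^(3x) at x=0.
5/(9*x**2/2 - 3*x + 1)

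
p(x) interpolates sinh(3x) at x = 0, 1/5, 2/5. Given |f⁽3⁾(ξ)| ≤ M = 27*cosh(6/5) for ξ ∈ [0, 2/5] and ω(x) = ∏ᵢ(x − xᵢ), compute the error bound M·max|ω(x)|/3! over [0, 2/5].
sqrt(3)*cosh(6/5)/125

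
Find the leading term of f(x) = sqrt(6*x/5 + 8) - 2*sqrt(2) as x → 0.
3*sqrt(2)*x/20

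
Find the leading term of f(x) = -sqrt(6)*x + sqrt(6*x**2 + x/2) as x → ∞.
sqrt(6)/24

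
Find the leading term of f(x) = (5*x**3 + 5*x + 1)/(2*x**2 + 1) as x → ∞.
5*x/2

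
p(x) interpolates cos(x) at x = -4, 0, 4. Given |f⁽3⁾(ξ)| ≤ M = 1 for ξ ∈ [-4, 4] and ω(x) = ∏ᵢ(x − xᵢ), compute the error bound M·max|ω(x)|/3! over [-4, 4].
64*sqrt(3)/27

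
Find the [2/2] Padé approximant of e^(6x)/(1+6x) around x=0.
(7*x**2 + 4*x + 1)/(-11*x**2 + 4*x + 1)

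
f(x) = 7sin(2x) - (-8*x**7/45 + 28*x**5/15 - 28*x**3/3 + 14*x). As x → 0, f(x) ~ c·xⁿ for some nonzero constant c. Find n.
9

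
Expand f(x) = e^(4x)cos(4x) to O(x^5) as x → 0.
1 + 4*x - 64*x**3/3 - 128*x**4/3 + O(x**5)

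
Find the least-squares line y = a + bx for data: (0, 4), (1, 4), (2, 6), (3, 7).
a = 18/5, b = 11/10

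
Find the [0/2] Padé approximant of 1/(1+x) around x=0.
1/(x + 1)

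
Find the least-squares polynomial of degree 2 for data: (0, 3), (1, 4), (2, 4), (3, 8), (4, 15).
122/35 + (-62/35)x + (8/7)x²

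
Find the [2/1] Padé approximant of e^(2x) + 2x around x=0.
(-2*x**2/3 + 10*x/3 + 1)/(1 - 2*x/3)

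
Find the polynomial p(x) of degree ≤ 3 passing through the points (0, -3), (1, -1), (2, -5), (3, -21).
-x**3 + 3*x - 3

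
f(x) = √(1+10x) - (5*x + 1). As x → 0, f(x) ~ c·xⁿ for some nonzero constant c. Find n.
2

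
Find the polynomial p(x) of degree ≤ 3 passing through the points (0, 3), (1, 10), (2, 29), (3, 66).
x**3 + 3*x**2 + 3*x + 3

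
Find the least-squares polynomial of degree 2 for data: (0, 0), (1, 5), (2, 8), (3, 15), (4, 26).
24/35 + (57/35)x + (8/7)x²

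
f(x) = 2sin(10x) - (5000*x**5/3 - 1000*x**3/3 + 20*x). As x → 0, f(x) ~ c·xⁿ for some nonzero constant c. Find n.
7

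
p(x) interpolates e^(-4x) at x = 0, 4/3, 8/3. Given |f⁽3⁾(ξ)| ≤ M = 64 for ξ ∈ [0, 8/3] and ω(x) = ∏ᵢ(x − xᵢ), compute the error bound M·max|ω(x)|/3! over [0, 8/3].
4096*sqrt(3)/729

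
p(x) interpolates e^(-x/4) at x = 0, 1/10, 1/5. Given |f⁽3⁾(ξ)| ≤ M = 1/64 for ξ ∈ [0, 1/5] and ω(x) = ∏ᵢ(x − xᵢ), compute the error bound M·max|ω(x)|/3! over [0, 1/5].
sqrt(3)/1728000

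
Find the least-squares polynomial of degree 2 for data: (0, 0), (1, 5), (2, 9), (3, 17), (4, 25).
8/35 + (117/35)x + (5/7)x²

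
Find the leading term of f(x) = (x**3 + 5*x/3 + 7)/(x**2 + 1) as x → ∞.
x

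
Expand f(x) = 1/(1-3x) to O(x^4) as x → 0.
1 + 3*x + 9*x**2 + 27*x**3 + O(x**4)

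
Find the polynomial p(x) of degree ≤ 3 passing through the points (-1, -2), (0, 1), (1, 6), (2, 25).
2*x**3 + x**2 + 2*x + 1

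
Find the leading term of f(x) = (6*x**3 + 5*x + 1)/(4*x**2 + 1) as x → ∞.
3*x/2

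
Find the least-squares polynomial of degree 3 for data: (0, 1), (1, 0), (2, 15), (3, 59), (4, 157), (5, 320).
61/63 + (-374/189)x + (-104/63)x² + (80/27)x³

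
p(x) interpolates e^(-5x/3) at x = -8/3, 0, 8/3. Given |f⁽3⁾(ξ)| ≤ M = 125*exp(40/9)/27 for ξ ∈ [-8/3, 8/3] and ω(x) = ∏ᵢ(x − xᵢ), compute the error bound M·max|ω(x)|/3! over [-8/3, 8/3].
64000*sqrt(3)*exp(40/9)/19683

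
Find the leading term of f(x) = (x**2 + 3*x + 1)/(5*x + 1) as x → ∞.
x/5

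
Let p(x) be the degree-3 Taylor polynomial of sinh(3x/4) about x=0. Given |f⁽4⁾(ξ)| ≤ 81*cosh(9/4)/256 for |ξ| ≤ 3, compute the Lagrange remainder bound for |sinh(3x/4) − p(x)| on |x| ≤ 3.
2187*cosh(9/4)/2048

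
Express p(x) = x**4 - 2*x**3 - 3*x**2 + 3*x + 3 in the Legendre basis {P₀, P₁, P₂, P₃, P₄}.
(11/5)P₀ + (9/5)P₁ + (-10/7)P₂ + (-4/5)P₃ + (8/35)P₄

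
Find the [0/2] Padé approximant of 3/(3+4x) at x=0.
1/(4*x/3 + 1)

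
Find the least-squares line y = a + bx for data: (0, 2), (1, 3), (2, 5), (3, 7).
a = 17/10, b = 17/10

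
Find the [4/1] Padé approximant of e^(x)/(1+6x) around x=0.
(136033*x**4/3159480 + 65731*x**3/394935 + 26331*x**2/52658 + 131644*x/131645 + 1)/(789869*x/131645 + 1)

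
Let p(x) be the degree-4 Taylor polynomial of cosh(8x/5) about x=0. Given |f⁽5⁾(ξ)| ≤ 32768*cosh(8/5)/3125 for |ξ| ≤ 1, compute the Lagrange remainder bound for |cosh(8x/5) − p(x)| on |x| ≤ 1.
4096*cosh(8/5)/46875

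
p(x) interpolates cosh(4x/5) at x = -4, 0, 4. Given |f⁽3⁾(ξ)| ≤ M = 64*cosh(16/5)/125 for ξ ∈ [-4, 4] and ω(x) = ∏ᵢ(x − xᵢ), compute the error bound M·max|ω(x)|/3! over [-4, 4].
4096*sqrt(3)*cosh(16/5)/3375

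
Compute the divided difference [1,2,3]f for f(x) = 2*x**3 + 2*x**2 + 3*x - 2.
14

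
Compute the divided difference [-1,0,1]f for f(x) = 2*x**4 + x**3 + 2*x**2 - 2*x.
4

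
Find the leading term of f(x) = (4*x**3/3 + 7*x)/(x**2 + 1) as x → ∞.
4*x/3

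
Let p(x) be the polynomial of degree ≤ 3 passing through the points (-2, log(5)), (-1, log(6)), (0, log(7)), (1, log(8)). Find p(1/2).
log(2**(5/8)*23737807549715**(1/16)*3**(11/16)/3)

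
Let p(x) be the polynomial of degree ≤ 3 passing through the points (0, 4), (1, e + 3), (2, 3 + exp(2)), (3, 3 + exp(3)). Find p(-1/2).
-5*exp(3)/16 - 35*e/16 + 83/16 + 21*exp(2)/16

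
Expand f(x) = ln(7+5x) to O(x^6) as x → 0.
log(7) + 5*x/7 - 25*x**2/98 + 125*x**3/1029 - 625*x**4/9604 + 625*x**5/16807 + O(x**6)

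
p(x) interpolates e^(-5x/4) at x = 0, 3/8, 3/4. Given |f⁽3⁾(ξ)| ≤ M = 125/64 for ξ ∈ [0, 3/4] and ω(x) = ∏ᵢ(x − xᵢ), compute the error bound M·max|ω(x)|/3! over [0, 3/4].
125*sqrt(3)/32768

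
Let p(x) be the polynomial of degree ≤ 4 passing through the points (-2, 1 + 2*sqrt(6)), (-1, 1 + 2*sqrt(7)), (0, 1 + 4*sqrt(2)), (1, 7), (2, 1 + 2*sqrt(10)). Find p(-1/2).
-5*sqrt(6)/64 + 1/16 + 3*sqrt(10)/64 + 15*sqrt(7)/16 + 45*sqrt(2)/16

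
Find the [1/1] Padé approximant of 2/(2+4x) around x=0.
1/(2*x + 1)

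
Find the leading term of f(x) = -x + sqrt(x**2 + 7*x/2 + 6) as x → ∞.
7/4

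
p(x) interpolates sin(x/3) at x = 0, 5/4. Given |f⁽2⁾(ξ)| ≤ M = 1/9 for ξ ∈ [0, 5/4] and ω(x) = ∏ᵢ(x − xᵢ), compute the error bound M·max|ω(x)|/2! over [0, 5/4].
25/1152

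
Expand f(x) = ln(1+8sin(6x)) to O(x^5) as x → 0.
48*x - 1152*x**2 + 36576*x**3 - 1313280*x**4 + O(x**5)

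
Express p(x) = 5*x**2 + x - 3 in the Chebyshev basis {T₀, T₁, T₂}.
(-1/2)T₀ + T₁ + (5/2)T₂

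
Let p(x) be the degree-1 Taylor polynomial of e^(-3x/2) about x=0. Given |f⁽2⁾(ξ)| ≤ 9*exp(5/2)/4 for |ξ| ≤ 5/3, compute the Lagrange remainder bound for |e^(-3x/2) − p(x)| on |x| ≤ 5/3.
25*exp(5/2)/8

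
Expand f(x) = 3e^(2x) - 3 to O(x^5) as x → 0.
6*x + 6*x**2 + 4*x**3 + 2*x**4 + O(x**5)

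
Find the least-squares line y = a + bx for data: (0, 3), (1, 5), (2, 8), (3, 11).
a = 27/10, b = 27/10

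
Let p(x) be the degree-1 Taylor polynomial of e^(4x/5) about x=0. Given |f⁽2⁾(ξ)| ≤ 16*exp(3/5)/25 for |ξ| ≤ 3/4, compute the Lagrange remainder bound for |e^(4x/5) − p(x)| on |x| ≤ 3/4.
9*exp(3/5)/50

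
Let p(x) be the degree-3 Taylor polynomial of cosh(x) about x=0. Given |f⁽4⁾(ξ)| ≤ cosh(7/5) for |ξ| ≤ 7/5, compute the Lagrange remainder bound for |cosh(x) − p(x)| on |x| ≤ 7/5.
2401*cosh(7/5)/15000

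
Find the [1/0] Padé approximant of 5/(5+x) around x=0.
1 - x/5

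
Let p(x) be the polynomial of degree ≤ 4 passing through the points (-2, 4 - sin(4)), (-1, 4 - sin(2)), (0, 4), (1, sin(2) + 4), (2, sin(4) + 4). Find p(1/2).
-sin(4)/16 + 5*sin(2)/8 + 4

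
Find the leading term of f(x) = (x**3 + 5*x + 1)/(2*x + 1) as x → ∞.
x**2/2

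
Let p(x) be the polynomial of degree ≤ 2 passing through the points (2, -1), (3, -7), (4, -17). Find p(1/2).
1/2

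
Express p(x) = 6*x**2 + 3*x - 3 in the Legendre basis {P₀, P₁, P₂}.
-P₀ + (3)P₁ + (4)P₂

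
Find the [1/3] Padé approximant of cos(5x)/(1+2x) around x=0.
(1 - 125*x/24)/(-1925*x**3/48 + 25*x**2/12 - 77*x/24 + 1)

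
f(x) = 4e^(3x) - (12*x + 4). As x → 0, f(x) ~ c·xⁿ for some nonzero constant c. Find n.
2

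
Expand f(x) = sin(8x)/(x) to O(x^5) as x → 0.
8 - 256*x**2/3 + 4096*x**4/15 + O(x**5)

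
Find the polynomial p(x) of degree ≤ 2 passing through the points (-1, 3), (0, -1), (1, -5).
-4*x - 1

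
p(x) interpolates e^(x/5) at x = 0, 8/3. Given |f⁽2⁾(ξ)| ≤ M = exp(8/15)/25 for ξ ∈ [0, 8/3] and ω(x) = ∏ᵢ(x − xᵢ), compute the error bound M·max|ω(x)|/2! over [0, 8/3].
8*exp(8/15)/225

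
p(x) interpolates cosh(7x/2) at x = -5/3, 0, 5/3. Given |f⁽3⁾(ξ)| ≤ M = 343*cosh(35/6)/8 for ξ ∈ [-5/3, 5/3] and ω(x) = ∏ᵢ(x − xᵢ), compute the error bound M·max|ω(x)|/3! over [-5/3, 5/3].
42875*sqrt(3)*cosh(35/6)/5832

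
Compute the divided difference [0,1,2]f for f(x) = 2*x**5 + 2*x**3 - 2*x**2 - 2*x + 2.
34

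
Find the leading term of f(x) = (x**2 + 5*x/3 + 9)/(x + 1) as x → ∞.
x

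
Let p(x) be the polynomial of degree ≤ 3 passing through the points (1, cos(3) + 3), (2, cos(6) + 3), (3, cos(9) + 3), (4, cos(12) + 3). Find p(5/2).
9*cos(9)/16 - cos(12)/16 - cos(3)/16 + 9*cos(6)/16 + 3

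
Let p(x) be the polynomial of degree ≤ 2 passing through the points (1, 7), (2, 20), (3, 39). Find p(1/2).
11/4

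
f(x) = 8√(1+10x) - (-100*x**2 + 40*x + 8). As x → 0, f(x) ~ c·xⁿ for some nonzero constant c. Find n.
3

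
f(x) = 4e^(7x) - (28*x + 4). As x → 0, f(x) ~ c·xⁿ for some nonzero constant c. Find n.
2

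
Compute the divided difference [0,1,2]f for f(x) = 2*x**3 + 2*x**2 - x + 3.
8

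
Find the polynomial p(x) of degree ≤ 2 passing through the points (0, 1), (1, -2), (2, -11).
1 - 3*x**2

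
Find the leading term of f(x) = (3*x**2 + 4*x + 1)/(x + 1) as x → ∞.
3*x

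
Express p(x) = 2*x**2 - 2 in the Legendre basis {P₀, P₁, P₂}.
(-4/3)P₀ + (4/3)P₂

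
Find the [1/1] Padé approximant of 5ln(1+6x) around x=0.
30*x/(3*x + 1)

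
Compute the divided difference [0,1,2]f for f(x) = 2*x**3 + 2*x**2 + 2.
8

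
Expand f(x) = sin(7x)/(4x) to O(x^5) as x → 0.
7/4 - 343*x**2/24 + 16807*x**4/480 + O(x**5)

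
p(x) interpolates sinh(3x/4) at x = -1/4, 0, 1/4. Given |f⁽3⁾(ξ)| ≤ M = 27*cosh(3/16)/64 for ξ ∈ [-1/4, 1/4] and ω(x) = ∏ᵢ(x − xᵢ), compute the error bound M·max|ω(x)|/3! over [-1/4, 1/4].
sqrt(3)*cosh(3/16)/4096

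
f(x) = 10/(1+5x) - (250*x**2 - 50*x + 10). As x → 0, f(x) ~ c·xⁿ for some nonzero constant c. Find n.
3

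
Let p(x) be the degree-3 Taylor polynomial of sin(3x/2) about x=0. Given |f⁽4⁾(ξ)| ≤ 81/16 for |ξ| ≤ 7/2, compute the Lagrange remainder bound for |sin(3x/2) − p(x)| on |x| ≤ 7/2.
64827/2048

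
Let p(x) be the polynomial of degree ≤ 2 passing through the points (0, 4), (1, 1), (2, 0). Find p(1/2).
9/4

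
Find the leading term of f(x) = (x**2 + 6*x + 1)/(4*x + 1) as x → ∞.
x/4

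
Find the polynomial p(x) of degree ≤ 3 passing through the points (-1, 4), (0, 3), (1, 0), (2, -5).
-x**2 - 2*x + 3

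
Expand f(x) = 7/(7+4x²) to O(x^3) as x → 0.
1 - 4*x**2/7 + O(x**3)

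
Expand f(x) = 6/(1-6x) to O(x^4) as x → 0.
6 + 36*x + 216*x**2 + 1296*x**3 + O(x**4)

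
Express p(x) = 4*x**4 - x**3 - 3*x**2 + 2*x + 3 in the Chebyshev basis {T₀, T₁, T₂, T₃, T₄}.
(3)T₀ + (5/4)T₁ + (1/2)T₂ + (-1/4)T₃ + (1/2)T₄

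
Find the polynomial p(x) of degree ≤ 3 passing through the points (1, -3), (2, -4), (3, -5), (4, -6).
-x - 2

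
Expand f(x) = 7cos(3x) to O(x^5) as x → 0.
7 - 63*x**2/2 + 189*x**4/8 + O(x**5)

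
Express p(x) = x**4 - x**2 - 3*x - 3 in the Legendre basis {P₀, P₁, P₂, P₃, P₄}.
(-47/15)P₀ + (-3)P₁ + (-2/21)P₂ + (8/35)P₄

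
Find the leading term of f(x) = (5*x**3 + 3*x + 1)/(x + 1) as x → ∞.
5*x**2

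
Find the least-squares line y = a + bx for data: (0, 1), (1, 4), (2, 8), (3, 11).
a = 9/10, b = 17/5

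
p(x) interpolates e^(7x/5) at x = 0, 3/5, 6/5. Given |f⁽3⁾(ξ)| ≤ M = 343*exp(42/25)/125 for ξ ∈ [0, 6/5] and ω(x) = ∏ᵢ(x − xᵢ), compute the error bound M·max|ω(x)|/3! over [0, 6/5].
343*sqrt(3)*exp(42/25)/15625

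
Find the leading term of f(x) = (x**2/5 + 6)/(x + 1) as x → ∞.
x/5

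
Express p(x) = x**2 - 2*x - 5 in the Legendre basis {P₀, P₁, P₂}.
(-14/3)P₀ + (-2)P₁ + (2/3)P₂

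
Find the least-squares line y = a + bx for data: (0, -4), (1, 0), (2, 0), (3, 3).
a = -17/5, b = 21/10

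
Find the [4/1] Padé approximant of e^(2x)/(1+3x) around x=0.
(1414*x**4/1875 + 488*x**3/375 + 1254*x**2/625 + 1246*x/625 + 1)/(1871*x/625 + 1)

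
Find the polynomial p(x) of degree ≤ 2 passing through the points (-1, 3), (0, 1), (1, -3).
-x**2 - 3*x + 1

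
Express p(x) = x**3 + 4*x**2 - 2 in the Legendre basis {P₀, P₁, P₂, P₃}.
(-2/3)P₀ + (3/5)P₁ + (8/3)P₂ + (2/5)P₃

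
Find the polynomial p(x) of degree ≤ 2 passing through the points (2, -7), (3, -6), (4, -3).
x**2 - 4*x - 3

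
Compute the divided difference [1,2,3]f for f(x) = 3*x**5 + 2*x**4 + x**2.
321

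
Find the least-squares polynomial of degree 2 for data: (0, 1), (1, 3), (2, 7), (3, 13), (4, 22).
38/35 + (22/35)x + (8/7)x²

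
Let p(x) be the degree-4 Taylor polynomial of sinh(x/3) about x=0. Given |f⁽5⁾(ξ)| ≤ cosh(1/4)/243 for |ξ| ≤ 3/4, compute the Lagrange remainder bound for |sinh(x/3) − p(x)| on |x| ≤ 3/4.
cosh(1/4)/122880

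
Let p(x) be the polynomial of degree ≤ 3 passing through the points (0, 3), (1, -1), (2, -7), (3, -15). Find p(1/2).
5/4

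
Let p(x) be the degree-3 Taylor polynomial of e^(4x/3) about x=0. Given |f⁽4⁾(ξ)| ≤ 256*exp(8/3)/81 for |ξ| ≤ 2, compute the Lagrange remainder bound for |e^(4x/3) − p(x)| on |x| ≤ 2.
512*exp(8/3)/243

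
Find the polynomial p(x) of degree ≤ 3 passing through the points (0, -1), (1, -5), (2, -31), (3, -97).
-3*x**3 - 2*x**2 + x - 1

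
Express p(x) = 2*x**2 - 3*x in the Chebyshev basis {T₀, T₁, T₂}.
T₀ + (-3)T₁ + T₂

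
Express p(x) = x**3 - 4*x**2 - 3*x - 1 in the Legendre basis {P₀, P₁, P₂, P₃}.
(-7/3)P₀ + (-12/5)P₁ + (-8/3)P₂ + (2/5)P₃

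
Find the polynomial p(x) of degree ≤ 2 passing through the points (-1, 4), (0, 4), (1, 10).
3*x**2 + 3*x + 4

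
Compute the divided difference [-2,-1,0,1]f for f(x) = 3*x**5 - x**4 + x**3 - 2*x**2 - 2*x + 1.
18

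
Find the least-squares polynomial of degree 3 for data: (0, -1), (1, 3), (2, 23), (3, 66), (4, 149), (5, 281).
-8/7 + (25/14)x + (13/14)x² + (2)x³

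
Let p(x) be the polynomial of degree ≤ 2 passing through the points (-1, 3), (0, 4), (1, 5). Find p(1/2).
9/2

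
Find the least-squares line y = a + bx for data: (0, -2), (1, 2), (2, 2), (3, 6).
a = -8/5, b = 12/5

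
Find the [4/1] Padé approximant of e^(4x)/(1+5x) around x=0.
(52128*x**4/4235 + 130528*x**3/12705 + 34008*x**2/4235 + 16812*x/4235 + 1)/(21047*x/4235 + 1)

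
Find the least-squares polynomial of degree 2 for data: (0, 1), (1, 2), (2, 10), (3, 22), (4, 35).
2/5 + (4/5)x + (2)x²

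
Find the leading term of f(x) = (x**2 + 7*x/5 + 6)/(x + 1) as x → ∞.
x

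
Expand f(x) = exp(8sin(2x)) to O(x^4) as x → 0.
1 + 16*x + 128*x**2 + 672*x**3 + O(x**4)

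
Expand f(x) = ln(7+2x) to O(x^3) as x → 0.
log(7) + 2*x/7 - 2*x**2/49 + O(x**3)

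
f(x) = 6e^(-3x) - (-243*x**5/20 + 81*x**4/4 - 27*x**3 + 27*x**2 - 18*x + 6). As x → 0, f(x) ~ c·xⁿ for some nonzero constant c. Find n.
6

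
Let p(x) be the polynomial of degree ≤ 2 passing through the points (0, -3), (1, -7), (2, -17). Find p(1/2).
-17/4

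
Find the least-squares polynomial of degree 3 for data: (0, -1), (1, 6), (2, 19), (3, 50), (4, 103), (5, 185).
-7/9 + (1555/378)x + (185/252)x² + (127/108)x³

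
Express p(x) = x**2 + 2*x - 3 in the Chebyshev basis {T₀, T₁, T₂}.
(-5/2)T₀ + (2)T₁ + (1/2)T₂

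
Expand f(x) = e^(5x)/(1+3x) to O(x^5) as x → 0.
1 + 2*x + 13*x**2/2 + 4*x**3/3 + 529*x**4/24 + O(x**5)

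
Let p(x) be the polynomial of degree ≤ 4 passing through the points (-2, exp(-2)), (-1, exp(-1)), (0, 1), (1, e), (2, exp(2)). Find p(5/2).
(-420*exp(3) - 180*e + 35 + 378*exp(2) + 315*exp(4))*exp(-2)/128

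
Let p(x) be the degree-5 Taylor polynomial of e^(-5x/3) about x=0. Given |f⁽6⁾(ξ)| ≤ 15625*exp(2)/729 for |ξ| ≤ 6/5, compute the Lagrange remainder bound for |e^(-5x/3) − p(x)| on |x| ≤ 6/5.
4*exp(2)/45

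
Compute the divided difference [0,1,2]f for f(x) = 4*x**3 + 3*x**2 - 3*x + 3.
15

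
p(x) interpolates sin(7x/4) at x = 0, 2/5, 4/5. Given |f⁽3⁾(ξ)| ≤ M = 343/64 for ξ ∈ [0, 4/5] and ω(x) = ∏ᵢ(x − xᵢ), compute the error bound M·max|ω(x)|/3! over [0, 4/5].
343*sqrt(3)/27000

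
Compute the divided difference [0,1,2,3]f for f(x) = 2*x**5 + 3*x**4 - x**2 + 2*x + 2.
68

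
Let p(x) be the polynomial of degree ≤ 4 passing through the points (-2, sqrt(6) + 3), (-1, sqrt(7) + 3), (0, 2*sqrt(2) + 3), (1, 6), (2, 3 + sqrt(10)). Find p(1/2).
-5*sqrt(7)/32 - 5*sqrt(10)/128 + 3*sqrt(6)/128 + 45*sqrt(2)/32 + 141/32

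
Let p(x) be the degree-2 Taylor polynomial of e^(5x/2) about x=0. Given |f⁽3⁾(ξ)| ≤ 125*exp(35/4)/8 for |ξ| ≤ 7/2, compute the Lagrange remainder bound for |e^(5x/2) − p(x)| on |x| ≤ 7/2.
42875*exp(35/4)/384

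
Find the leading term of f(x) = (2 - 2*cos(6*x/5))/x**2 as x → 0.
36/25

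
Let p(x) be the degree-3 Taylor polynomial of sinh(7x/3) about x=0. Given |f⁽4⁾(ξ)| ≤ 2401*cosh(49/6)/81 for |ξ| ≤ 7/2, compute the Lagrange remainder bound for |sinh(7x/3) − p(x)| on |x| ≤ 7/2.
5764801*cosh(49/6)/31104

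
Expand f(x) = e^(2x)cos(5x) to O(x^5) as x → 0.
1 + 2*x - 21*x**2/2 - 71*x**3/3 + 41*x**4/24 + O(x**5)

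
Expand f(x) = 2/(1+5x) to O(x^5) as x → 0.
2 - 10*x + 50*x**2 - 250*x**3 + 1250*x**4 + O(x**5)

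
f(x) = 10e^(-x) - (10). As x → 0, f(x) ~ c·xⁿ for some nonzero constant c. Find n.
1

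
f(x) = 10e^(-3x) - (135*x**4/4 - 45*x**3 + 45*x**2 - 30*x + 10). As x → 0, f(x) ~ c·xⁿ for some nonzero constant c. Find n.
5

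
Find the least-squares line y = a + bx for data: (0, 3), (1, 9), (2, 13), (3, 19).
a = 16/5, b = 26/5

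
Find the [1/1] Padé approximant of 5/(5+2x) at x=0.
1/(2*x/5 + 1)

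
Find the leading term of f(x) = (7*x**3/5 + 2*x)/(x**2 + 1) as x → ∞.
7*x/5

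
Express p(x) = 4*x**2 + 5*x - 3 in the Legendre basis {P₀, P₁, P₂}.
(-5/3)P₀ + (5)P₁ + (8/3)P₂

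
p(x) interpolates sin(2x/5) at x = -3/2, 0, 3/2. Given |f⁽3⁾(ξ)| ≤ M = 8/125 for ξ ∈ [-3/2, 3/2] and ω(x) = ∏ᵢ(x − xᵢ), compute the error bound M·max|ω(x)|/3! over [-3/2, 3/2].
sqrt(3)/125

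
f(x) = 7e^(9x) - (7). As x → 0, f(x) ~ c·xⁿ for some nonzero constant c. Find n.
1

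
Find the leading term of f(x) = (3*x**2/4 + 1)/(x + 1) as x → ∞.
3*x/4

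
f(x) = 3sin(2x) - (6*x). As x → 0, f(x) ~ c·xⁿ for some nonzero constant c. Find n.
3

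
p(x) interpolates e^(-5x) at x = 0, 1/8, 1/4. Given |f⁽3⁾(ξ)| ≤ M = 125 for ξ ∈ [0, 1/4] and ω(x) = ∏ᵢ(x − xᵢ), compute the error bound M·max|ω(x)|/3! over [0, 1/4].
125*sqrt(3)/13824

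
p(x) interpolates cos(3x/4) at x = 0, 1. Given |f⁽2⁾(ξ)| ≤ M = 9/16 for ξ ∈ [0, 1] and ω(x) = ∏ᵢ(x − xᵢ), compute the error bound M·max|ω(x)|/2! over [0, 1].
9/128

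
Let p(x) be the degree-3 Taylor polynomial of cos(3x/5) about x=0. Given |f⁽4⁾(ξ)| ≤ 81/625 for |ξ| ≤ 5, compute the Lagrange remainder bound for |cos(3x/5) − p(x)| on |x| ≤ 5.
27/8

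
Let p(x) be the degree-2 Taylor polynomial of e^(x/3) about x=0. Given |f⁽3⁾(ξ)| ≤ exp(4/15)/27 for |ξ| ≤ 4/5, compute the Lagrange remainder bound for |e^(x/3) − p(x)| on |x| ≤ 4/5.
32*exp(4/15)/10125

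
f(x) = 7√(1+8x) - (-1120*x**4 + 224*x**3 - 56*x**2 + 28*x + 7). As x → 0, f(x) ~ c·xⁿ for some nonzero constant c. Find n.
5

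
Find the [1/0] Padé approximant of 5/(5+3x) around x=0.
1 - 3*x/5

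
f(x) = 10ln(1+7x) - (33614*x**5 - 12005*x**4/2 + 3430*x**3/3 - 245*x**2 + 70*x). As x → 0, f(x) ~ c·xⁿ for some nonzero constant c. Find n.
6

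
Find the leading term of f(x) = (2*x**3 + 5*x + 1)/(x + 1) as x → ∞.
2*x**2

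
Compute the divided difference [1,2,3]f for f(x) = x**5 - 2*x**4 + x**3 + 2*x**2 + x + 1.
48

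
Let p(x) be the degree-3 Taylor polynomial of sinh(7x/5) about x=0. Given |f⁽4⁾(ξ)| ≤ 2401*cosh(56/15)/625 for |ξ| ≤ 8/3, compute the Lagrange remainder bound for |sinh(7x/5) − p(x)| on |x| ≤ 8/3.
1229312*cosh(56/15)/151875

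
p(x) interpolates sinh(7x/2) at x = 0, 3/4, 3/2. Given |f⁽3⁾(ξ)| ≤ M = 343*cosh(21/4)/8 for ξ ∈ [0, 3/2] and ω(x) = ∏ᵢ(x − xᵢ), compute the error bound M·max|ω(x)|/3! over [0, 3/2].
343*sqrt(3)*cosh(21/4)/512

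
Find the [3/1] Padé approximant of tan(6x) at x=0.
72*x**3 + 6*x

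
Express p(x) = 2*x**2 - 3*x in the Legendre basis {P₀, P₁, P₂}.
(2/3)P₀ + (-3)P₁ + (4/3)P₂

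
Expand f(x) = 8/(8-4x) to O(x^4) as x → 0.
1 + x/2 + x**2/4 + x**3/8 + O(x**4)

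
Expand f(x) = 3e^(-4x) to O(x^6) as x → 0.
3 - 12*x + 24*x**2 - 32*x**3 + 32*x**4 - 128*x**5/5 + O(x**6)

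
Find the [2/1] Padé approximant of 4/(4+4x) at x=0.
1/(x + 1)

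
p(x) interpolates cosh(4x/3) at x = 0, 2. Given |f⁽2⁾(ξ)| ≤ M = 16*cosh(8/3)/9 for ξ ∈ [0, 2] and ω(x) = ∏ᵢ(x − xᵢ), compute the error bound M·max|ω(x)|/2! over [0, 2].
8*cosh(8/3)/9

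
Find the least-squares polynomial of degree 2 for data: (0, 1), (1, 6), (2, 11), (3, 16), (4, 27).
53/35 + (97/35)x + (6/7)x²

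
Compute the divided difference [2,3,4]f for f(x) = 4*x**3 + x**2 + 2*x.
37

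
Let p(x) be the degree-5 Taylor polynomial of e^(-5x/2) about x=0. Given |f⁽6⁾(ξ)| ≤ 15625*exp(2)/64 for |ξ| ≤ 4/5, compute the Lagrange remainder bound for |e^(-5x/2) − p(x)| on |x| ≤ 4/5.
4*exp(2)/45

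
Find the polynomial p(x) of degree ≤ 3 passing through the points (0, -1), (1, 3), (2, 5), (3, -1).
-x**3 + 2*x**2 + 3*x - 1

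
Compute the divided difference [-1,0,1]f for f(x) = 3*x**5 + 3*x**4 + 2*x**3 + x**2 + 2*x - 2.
4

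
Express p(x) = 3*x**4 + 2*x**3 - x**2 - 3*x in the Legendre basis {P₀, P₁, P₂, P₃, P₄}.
(4/15)P₀ + (-9/5)P₁ + (22/21)P₂ + (4/5)P₃ + (24/35)P₄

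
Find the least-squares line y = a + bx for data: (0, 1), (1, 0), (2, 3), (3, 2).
a = 3/5, b = 3/5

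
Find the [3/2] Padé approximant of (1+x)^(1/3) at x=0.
(7*x**3/405 + 7*x**2/15 + 7*x/5 + 1)/(2*x**2/9 + 16*x/15 + 1)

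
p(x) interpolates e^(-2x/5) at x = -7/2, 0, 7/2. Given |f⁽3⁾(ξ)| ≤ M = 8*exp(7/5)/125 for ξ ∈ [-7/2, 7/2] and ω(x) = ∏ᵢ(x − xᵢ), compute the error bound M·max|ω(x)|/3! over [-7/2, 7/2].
343*sqrt(3)*exp(7/5)/3375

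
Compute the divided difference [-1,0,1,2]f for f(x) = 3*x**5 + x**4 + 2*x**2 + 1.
17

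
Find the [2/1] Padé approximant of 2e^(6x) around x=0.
(12*x**2 + 8*x + 2)/(1 - 2*x)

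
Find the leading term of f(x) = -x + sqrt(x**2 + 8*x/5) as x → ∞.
4/5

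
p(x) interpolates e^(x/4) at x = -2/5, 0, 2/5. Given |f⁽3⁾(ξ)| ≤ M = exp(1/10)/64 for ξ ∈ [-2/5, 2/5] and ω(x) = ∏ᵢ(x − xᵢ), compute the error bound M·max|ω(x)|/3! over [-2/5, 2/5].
sqrt(3)*exp(1/10)/27000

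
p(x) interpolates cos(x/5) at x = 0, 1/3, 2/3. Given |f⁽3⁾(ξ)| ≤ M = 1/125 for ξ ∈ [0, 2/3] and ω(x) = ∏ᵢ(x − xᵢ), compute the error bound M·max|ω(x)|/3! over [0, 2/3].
sqrt(3)/91125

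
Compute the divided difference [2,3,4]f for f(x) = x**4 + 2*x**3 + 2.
73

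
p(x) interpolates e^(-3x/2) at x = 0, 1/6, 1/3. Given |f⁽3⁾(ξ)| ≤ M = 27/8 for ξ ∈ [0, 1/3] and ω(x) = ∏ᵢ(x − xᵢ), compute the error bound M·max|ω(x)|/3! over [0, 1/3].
sqrt(3)/1728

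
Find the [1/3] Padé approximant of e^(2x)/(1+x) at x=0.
(x + 1)/(2*x**3/3 - x**2 + 1)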